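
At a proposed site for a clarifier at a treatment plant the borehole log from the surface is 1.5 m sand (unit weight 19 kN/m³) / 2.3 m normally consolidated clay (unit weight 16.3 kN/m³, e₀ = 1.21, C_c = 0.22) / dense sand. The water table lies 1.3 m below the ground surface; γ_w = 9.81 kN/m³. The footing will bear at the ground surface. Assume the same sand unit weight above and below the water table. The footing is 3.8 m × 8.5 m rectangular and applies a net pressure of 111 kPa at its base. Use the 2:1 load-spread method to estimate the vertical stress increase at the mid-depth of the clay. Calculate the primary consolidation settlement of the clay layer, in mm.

Mid-depth of clay below the ground surface: z = 1.5 + 2.3/2 = 2.65 m.
Total vertical stress at mid-clay: σ_v = 19×1.5 + 16.3×1.15 = 47.245 kPa.
Pore pressure: u = 9.81×(2.65 − 1.3) = 13.244 kPa.
Initial effective stress: σ'_0 = σ_v − u = 47.245 − 13.244 = 34.001 kPa.
Stress increase at mid-clay by the 2:1 spreading method:
Δσ = qBL/((B+z)(L+z)) = 111×3.8×8.5/((3.8+2.65)(8.5+2.65)) = 49.853 kPa
Final effective stress: σ'_f = σ'_0 + Δσ = 34.001 + 49.853 = 83.854 kPa.
Normally consolidated clay, so the full stress increment lies on the virgin compression line:
S_c = C_c·H/(1+e₀)·log₁₀(σ'_f/σ'_0) = 0.22×2.3/(1+1.21)×log₁₀(83.854/34.001)
    = 0.22896 × 0.39203 = 0.08976 m

S_c ≈ 89.8 mm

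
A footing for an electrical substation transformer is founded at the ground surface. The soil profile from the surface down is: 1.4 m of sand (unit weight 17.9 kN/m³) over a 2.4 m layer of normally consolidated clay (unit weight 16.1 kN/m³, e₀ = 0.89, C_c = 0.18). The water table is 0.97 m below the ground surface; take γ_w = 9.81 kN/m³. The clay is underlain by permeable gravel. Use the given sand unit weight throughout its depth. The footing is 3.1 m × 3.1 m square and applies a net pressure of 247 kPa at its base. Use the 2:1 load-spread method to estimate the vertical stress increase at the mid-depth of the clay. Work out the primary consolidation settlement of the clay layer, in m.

Mid-depth of clay below the ground surface: z = 1.4 + 2.4/2 = 2.6 m.
Total vertical stress at mid-clay: σ_v = 17.9×1.4 + 16.1×1.2 = 44.38 kPa.
Pore pressure: u = 9.81×(2.6 − 0.97) = 15.99 kPa.
Initial effective stress: σ'_0 = σ_v − u = 44.38 − 15.99 = 28.39 kPa.
Stress increase at mid-clay by the 2:1 spreading method:
Δσ = qBL/((B+z)(L+z)) = 247×3.1×3.1/((3.1+2.6)(3.1+2.6)) = 73.058 kPa
Final effective stress: σ'_f = σ'_0 + Δσ = 28.39 + 73.058 = 101.45 kPa.
Normally consolidated clay, so the full stress increment lies on the virgin compression line:
S_c = C_c·H/(1+e₀)·log₁₀(σ'_f/σ'_0) = 0.18×2.4/(1+0.89)×log₁₀(101.45/28.39)
    = 0.22857 × 0.55309 = 0.1264 m

S_c ≈ 0.126 m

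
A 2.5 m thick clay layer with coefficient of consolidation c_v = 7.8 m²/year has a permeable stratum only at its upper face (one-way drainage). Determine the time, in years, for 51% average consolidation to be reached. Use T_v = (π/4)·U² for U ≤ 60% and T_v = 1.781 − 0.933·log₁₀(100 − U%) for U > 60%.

Drainage path length: H_d = H = 2.5 m (single drainage).
U ≤ 60%: T_v = (π/4)·U² = (π/4)×0.51² = 0.20428.
t = T_v·H_d²/c_v = 0.20428×2.5²/7.8 = 0.1637 years.

t ≈ 0.164 years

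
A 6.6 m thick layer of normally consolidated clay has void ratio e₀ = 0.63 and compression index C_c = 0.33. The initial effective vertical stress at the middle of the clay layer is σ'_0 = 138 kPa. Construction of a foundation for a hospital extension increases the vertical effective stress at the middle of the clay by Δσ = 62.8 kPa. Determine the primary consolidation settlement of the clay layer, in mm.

Final effective stress: σ'_f = σ'_0 + Δσ = 138 + 62.8 = 200.8 kPa.
Normally consolidated clay, so the full stress increment lies on the virgin compression line:
S_c = C_c·H/(1+e₀)·log₁₀(σ'_f/σ'_0) = 0.33×6.6/(1+0.63)×log₁₀(200.8/138)
    = 1.3362 × 0.16288 = 0.2176 m

S_c ≈ 218 mm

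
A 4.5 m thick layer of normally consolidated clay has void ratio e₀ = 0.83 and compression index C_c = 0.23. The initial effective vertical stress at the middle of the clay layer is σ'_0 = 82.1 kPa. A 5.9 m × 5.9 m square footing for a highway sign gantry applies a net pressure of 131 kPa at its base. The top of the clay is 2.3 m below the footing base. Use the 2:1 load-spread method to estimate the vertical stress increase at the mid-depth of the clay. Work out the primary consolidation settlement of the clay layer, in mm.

S_c ≈ 101 mm

Mid-depth of clay below the footing base: z = 2.3 + 4.5/2 = 4.55 m.
Stress increase at mid-clay by the 2:1 spreading method:
Δσ = qBL/((B+z)(L+z)) = 131×5.9×5.9/((5.9+4.55)(5.9+4.55)) = 41.758 kPa
Final effective stress: σ'_f = σ'_0 + Δσ = 82.1 + 41.758 = 123.86 kPa.
Normally consolidated clay, so the full stress increment lies on the virgin compression line:
S_c = C_c·H/(1+e₀)·log₁₀(σ'_f/σ'_0) = 0.23×4.5/(1+0.83)×log₁₀(123.86/82.1)
    = 0.56557 × 0.17859 = 0.101 m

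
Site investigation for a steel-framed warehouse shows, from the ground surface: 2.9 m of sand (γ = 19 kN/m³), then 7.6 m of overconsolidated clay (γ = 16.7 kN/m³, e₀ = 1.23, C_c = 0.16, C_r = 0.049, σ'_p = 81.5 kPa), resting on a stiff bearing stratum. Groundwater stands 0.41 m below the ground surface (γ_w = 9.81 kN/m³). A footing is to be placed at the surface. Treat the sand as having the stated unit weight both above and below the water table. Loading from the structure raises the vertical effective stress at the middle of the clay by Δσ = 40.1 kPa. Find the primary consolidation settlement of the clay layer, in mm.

Mid-depth of clay below the ground surface: z = 2.9 + 7.6/2 = 6.7 m.
Total vertical stress at mid-clay: σ_v = 19×2.9 + 16.7×3.8 = 118.56 kPa.
Pore pressure: u = 9.81×(6.7 − 0.41) = 61.705 kPa.
Initial effective stress: σ'_0 = σ_v − u = 118.56 − 61.705 = 56.855 kPa.
Final effective stress: σ'_f = 56.855 + 40.1 = 96.955 kPa.
σ'_f = 96.955 > σ'_p = 81.5 kPa, so the stress path crosses the preconsolidation pressure — recompression up to σ'_p, then virgin compression beyond:
S_c = H/(1+e₀)·[C_r·log₁₀(σ'_p/σ'_0) + C_c·log₁₀(σ'_f/σ'_p)]
    = 7.6/2.23 × [0.049×log₁₀(81.5/56.855) + 0.16×log₁₀(96.955/81.5)]
    = 3.4081 × [0.0076631 + 0.012066] = 0.06724 m

S_c ≈ 67.2 mm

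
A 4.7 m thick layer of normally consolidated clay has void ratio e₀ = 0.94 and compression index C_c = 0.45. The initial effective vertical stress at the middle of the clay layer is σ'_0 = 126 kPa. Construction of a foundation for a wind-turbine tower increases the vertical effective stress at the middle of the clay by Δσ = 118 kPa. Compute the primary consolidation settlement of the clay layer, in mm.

Final effective stress: σ'_f = σ'_0 + Δσ = 126 + 118 = 244 kPa.
Normally consolidated clay, so the full stress increment lies on the virgin compression line:
S_c = C_c·H/(1+e₀)·log₁₀(σ'_f/σ'_0) = 0.45×4.7/(1+0.94)×log₁₀(244/126)
    = 1.0902 × 0.28702 = 0.3129 m

S_c ≈ 313 mm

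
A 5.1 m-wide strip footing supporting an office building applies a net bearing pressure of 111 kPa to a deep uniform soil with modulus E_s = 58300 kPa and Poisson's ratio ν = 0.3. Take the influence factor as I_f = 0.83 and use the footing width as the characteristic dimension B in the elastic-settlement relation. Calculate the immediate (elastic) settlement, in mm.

Immediate (elastic) settlement: S_e = q·B·(1−ν²)/E_s · I_f.
S_e = 111 × 5.1 × (1 − 0.3²) / 58300 × 0.83
    = 111 × 5.1 × 0.91 / 58300 × 0.83
    = 0.007334 m = 7.334 mm

S_e ≈ 7.33 mm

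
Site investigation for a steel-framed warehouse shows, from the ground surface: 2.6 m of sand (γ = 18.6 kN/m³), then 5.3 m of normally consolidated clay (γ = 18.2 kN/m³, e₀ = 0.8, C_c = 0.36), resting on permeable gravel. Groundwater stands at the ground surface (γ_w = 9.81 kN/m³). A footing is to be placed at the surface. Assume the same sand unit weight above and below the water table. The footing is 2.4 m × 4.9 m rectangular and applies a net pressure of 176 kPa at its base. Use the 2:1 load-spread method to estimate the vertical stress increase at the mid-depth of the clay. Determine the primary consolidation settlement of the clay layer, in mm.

S_c ≈ 214 mm

Mid-depth of clay below the ground surface: z = 2.6 + 5.3/2 = 5.25 m.
Total vertical stress at mid-clay: σ_v = 18.6×2.6 + 18.2×2.65 = 96.59 kPa.
Pore pressure: u = 9.81×(5.25 − 0) = 51.503 kPa.
Initial effective stress: σ'_0 = σ_v − u = 96.59 − 51.503 = 45.087 kPa.
Stress increase at mid-clay by the 2:1 spreading method:
Δσ = qBL/((B+z)(L+z)) = 176×2.4×4.9/((2.4+5.25)(4.9+5.25)) = 26.656 kPa
Final effective stress: σ'_f = σ'_0 + Δσ = 45.087 + 26.656 = 71.743 kPa.
Normally consolidated clay, so the full stress increment lies on the virgin compression line:
S_c = C_c·H/(1+e₀)·log₁₀(σ'_f/σ'_0) = 0.36×5.3/(1+0.8)×log₁₀(71.743/45.087)
    = 1.06 × 0.20173 = 0.2138 m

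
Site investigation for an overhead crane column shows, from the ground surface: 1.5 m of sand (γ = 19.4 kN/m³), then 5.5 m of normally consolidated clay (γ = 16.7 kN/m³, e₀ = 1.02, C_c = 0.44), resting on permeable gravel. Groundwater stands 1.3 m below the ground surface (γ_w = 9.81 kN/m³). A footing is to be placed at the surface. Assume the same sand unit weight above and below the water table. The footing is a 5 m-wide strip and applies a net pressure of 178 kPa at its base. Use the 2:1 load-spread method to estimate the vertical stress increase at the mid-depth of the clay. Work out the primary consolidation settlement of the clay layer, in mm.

Mid-depth of clay below the ground surface: z = 1.5 + 5.5/2 = 4.25 m.
Total vertical stress at mid-clay: σ_v = 19.4×1.5 + 16.7×2.75 = 75.025 kPa.
Pore pressure: u = 9.81×(4.25 − 1.3) = 28.94 kPa.
Initial effective stress: σ'_0 = σ_v − u = 75.025 − 28.94 = 46.085 kPa.
Stress increase at mid-clay by the 2:1 spreading method:
Δσ = qB/(B+z) = 178×5/(5+4.25) = 96.216 kPa
Final effective stress: σ'_f = σ'_0 + Δσ = 46.085 + 96.216 = 142.3 kPa.
Normally consolidated clay, so the full stress increment lies on the virgin compression line:
S_c = C_c·H/(1+e₀)·log₁₀(σ'_f/σ'_0) = 0.44×5.5/(1+1.02)×log₁₀(142.3/46.085)
    = 1.198 × 0.48965 = 0.5866 m

S_c ≈ 587 mm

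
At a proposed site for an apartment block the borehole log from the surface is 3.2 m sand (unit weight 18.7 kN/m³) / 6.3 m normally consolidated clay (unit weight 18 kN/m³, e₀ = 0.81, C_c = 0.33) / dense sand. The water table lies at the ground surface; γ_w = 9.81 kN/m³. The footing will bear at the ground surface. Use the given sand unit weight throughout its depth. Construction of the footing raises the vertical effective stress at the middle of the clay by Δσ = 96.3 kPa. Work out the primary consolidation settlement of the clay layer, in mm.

S_c ≈ 509 mm

Mid-depth of clay below the ground surface: z = 3.2 + 6.3/2 = 6.35 m.
Total vertical stress at mid-clay: σ_v = 18.7×3.2 + 18×3.15 = 116.54 kPa.
Pore pressure: u = 9.81×(6.35 − 0) = 62.294 kPa.
Initial effective stress: σ'_0 = σ_v − u = 116.54 − 62.294 = 54.246 kPa.
Final effective stress: σ'_f = σ'_0 + Δσ = 54.246 + 96.3 = 150.55 kPa.
Normally consolidated clay, so the full stress increment lies on the virgin compression line:
S_c = C_c·H/(1+e₀)·log₁₀(σ'_f/σ'_0) = 0.33×6.3/(1+0.81)×log₁₀(150.55/54.246)
    = 1.1486 × 0.44331 = 0.5092 m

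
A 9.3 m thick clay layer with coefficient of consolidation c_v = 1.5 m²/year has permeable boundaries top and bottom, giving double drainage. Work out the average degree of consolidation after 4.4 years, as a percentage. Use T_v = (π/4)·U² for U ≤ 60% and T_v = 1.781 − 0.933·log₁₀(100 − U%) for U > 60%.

Drainage path length: H_d = H/2 = 4.65 m (double drainage).
T_v = c_v·t/H_d² = 1.5×4.4/4.65² = 0.30524.
T_v = 0.30524 corresponds to the U > 60% branch:
U = 1 − 10^((1.781 − T_v)/0.933)/100 = 0.6183

U ≈ 61.8 %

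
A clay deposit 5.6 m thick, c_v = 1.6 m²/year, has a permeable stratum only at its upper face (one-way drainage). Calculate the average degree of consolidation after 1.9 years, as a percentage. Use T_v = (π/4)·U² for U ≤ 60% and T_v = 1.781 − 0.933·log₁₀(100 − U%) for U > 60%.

Drainage path length: H_d = H = 5.6 m (single drainage).
T_v = c_v·t/H_d² = 1.6×1.9/5.6² = 0.096939.
T_v = 0.096939 corresponds to the U ≤ 60% branch:
U = √(4T_v/π) = 0.3513

U ≈ 35.1 %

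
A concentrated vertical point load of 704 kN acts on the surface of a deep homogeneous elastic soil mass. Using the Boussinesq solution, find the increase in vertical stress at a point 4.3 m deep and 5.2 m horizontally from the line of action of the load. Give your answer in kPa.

Δσ_z ≈ 1.91 kPa

Boussinesq vertical stress below a point load on an elastic half-space:
Δσ_z = 3P/(2πz²) · [1 + (r/z)²]^(−5/2)
r/z = 5.2/4.3 = 1.2093; [1+(r/z)²]^(−5/2) = 0.1051.
Δσ_z = 3×704/(2π×4.3²) × 0.1051 = 18.179 × 0.1051 = 1.911 kPa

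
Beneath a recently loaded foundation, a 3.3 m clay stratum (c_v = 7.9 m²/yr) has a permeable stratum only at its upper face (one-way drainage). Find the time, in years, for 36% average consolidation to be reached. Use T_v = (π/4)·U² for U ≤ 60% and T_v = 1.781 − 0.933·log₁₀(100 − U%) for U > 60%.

Drainage path length: H_d = H = 3.3 m (single drainage).
U ≤ 60%: T_v = (π/4)·U² = (π/4)×0.36² = 0.10179.
t = T_v·H_d²/c_v = 0.10179×3.3²/7.9 = 0.1403 years.

t ≈ 0.14 years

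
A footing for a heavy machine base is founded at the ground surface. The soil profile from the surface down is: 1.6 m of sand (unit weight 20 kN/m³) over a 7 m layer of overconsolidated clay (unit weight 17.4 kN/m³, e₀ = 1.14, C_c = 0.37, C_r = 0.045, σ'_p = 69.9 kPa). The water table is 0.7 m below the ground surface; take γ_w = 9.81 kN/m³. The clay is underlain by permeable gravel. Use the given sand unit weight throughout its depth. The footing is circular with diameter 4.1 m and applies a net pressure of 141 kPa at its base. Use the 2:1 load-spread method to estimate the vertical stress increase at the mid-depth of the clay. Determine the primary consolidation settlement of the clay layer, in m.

S_c ≈ 0.0776 m

Mid-depth of clay below the ground surface: z = 1.6 + 7/2 = 5.1 m.
Total vertical stress at mid-clay: σ_v = 20×1.6 + 17.4×3.5 = 92.9 kPa.
Pore pressure: u = 9.81×(5.1 − 0.7) = 43.164 kPa.
Initial effective stress: σ'_0 = σ_v − u = 92.9 − 43.164 = 49.736 kPa.
Stress increase at mid-clay by the 2:1 spreading method:
Δσ ≈ qD²/(D+z)² = 141×4.1²/(4.1+5.1)² = 28.003 kPa
Final effective stress: σ'_f = 49.736 + 28.003 = 77.739 kPa.
σ'_f = 77.739 > σ'_p = 69.9 kPa, so the stress path crosses the preconsolidation pressure — recompression up to σ'_p, then virgin compression beyond:
S_c = H/(1+e₀)·[C_r·log₁₀(σ'_p/σ'_0) + C_c·log₁₀(σ'_f/σ'_p)]
    = 7/2.14 × [0.045×log₁₀(69.9/49.736) + 0.37×log₁₀(77.739/69.9)]
    = 3.271 × [0.0066513 + 0.01708] = 0.07763 m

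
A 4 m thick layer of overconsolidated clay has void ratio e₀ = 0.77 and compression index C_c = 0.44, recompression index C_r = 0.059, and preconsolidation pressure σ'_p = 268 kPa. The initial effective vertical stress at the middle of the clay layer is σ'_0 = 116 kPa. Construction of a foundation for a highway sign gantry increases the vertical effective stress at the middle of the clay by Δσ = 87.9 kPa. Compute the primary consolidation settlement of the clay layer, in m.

S_c ≈ 0.0327 m

Final effective stress: σ'_f = 116 + 87.9 = 203.9 kPa.
σ'_f = 203.9 ≤ σ'_p = 268 kPa, so the clay remains overconsolidated and only the recompression index applies:
S_c = C_r·H/(1+e₀)·log₁₀(σ'_f/σ'_0) = 0.059×4/1.77×log₁₀(203.9/116)
    = 0.13333 × 0.24496 = 0.03266 m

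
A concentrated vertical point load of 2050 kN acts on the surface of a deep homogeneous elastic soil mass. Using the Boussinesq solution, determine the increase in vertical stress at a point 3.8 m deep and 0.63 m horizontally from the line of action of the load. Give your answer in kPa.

Boussinesq vertical stress below a point load on an elastic half-space:
Δσ_z = 3P/(2πz²) · [1 + (r/z)²]^(−5/2)
r/z = 0.63/3.8 = 0.16579; [1+(r/z)²]^(−5/2) = 0.93446.
Δσ_z = 3×2050/(2π×3.8²) × 0.93446 = 67.784 × 0.93446 = 63.34 kPa

Δσ_z ≈ 63.3 kPa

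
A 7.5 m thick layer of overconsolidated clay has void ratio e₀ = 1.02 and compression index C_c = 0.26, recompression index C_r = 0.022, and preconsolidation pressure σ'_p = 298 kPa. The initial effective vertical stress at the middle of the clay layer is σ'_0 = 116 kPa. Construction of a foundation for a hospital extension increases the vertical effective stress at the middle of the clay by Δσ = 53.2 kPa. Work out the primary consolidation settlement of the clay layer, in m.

S_c ≈ 0.0134 m

Final effective stress: σ'_f = 116 + 53.2 = 169.2 kPa.
σ'_f = 169.2 ≤ σ'_p = 298 kPa, so the clay remains overconsolidated and only the recompression index applies:
S_c = C_r·H/(1+e₀)·log₁₀(σ'_f/σ'_0) = 0.022×7.5/2.02×log₁₀(169.2/116)
    = 0.081684 × 0.16394 = 0.01339 m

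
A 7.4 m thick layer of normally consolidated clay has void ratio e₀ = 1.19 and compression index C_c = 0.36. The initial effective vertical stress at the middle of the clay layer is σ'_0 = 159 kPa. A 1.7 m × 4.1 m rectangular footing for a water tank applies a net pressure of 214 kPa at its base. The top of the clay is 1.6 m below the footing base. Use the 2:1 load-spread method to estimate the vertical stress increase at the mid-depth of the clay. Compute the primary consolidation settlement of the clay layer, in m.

S_c ≈ 0.0704 m

Mid-depth of clay below the footing base: z = 1.6 + 7.4/2 = 5.3 m.
Stress increase at mid-clay by the 2:1 spreading method:
Δσ = qBL/((B+z)(L+z)) = 214×1.7×4.1/((1.7+5.3)(4.1+5.3)) = 22.668 kPa
Final effective stress: σ'_f = σ'_0 + Δσ = 159 + 22.668 = 181.67 kPa.
Normally consolidated clay, so the full stress increment lies on the virgin compression line:
S_c = C_c·H/(1+e₀)·log₁₀(σ'_f/σ'_0) = 0.36×7.4/(1+1.19)×log₁₀(181.67/159)
    = 1.2164 × 0.057886 = 0.07041 m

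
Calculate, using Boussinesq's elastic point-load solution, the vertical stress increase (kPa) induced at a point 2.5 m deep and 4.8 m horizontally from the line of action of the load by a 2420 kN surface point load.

Boussinesq vertical stress below a point load on an elastic half-space:
Δσ_z = 3P/(2πz²) · [1 + (r/z)²]^(−5/2)
r/z = 4.8/2.5 = 1.92; [1+(r/z)²]^(−5/2) = 0.021033.
Δσ_z = 3×2420/(2π×2.5²) × 0.021033 = 184.87 × 0.021033 = 3.888 kPa

Δσ_z ≈ 3.89 kPa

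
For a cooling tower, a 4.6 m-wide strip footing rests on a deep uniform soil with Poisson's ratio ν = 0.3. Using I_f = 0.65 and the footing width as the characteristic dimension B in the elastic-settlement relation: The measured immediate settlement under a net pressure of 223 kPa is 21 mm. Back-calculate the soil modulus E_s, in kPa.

S_e = q·B·(1−ν²)/E_s · I_f  ⇒  E_s = q·B·(1−ν²)·I_f / S_e.
E_s = 223 × 4.6 × 0.91 × 0.65 / 0.021 = 28890 kPa

E_s ≈ 28900 kPa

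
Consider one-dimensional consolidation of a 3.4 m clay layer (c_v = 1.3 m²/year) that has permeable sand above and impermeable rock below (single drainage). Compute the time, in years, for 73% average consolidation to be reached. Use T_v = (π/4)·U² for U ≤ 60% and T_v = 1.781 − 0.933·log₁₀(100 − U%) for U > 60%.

Drainage path length: H_d = H = 3.4 m (single drainage).
U > 60%: T_v = 1.781 − 0.933·log₁₀(100 − 73) = 0.44554.
t = T_v·H_d²/c_v = 0.44554×3.4²/1.3 = 3.962 years.

t ≈ 3.96 years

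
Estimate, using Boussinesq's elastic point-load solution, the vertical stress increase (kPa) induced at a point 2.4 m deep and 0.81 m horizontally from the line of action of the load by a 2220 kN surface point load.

Δσ_z ≈ 141 kPa

Boussinesq vertical stress below a point load on an elastic half-space:
Δσ_z = 3P/(2πz²) · [1 + (r/z)²]^(−5/2)
r/z = 0.81/2.4 = 0.3375; [1+(r/z)²]^(−5/2) = 0.76362.
Δσ_z = 3×2220/(2π×2.4²) × 0.76362 = 184.02 × 0.76362 = 140.5 kPa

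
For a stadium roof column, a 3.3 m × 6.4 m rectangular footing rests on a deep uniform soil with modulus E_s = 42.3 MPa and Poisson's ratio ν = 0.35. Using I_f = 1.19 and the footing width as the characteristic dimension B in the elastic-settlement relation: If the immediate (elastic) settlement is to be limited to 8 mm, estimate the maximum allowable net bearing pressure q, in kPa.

E_s = 42.3 MPa = 42300 kPa.
S_e = q·B·(1−ν²)/E_s · I_f  ⇒  q = S_e·E_s / (B·(1−ν²)·I_f).
q = 0.008 × 42300 / (3.3 × 0.8775 × 1.19) = 98.2 kPa

q ≈ 98.2 kPa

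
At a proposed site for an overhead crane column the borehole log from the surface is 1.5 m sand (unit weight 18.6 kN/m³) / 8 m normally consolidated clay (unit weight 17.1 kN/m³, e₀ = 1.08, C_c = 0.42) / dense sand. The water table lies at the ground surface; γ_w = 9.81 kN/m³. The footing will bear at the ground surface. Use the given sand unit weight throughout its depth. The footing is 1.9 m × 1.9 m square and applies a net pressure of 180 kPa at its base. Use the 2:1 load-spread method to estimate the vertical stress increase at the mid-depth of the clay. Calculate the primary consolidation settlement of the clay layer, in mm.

Mid-depth of clay below the ground surface: z = 1.5 + 8/2 = 5.5 m.
Total vertical stress at mid-clay: σ_v = 18.6×1.5 + 17.1×4 = 96.3 kPa.
Pore pressure: u = 9.81×(5.5 − 0) = 53.955 kPa.
Initial effective stress: σ'_0 = σ_v − u = 96.3 − 53.955 = 42.345 kPa.
Stress increase at mid-clay by the 2:1 spreading method:
Δσ = qBL/((B+z)(L+z)) = 180×1.9×1.9/((1.9+5.5)(1.9+5.5)) = 11.866 kPa
Final effective stress: σ'_f = σ'_0 + Δσ = 42.345 + 11.866 = 54.211 kPa.
Normally consolidated clay, so the full stress increment lies on the virgin compression line:
S_c = C_c·H/(1+e₀)·log₁₀(σ'_f/σ'_0) = 0.42×8/(1+1.08)×log₁₀(54.211/42.345)
    = 1.6154 × 0.10729 = 0.1733 m

S_c ≈ 173 mm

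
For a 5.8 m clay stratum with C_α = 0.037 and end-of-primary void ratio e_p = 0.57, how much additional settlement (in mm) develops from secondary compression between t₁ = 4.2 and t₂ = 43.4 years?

Secondary compression: S_s = C_α·H/(1+e_p)·log₁₀(t₂/t₁)
S_s = 0.037×5.8/(1+0.57)×log₁₀(43.4/4.2)
    = 0.1367 × 1.014 = 0.1386 m

S_s ≈ 139 mm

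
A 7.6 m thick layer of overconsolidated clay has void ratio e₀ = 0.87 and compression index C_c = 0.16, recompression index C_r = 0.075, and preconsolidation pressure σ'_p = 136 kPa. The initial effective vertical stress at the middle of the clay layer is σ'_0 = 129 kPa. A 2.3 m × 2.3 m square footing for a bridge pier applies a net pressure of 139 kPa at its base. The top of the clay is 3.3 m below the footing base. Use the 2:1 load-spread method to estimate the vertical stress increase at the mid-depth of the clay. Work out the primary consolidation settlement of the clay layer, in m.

S_c ≈ 0.00972 m

Mid-depth of clay below the footing base: z = 3.3 + 7.6/2 = 7.1 m.
Stress increase at mid-clay by the 2:1 spreading method:
Δσ = qBL/((B+z)(L+z)) = 139×2.3×2.3/((2.3+7.1)(2.3+7.1)) = 8.3218 kPa
Final effective stress: σ'_f = 129 + 8.3218 = 137.32 kPa.
σ'_f = 137.32 > σ'_p = 136 kPa, so the stress path crosses the preconsolidation pressure — recompression up to σ'_p, then virgin compression beyond:
S_c = H/(1+e₀)·[C_r·log₁₀(σ'_p/σ'_0) + C_c·log₁₀(σ'_f/σ'_p)]
    = 7.6/1.87 × [0.075×log₁₀(136/129) + 0.16×log₁₀(137.32/136)]
    = 4.0642 × [0.0017212 + 0.00067118] = 0.009723 m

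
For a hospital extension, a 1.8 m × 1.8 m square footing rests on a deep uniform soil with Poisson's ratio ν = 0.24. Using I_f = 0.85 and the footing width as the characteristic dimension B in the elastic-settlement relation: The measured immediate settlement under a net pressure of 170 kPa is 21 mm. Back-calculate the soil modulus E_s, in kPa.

E_s ≈ 11700 kPa

S_e = q·B·(1−ν²)/E_s · I_f  ⇒  E_s = q·B·(1−ν²)·I_f / S_e.
E_s = 170 × 1.8 × 0.9424 × 0.85 / 0.021 = 11670 kPa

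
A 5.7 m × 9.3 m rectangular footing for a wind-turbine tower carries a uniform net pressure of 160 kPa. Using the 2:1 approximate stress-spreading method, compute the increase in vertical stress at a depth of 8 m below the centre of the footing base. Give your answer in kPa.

By the 2:1 method the load spreads at 1 horizontal : 2 vertical, so at depth z the loaded area has grown by z in each plan dimension:
Δσ = qBL/((B+z)(L+z)) = 160×5.7×9.3/((5.7+8)(9.3+8)) = 35.786 kPa

Δσ_z ≈ 35.8 kPa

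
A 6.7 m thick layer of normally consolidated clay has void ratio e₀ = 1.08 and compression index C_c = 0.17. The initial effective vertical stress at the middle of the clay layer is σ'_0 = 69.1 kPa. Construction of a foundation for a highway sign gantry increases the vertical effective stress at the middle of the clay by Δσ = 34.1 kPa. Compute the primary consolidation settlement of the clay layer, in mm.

Final effective stress: σ'_f = σ'_0 + Δσ = 69.1 + 34.1 = 103.2 kPa.
Normally consolidated clay, so the full stress increment lies on the virgin compression line:
S_c = C_c·H/(1+e₀)·log₁₀(σ'_f/σ'_0) = 0.17×6.7/(1+1.08)×log₁₀(103.2/69.1)
    = 0.5476 × 0.1742 = 0.09539 m

S_c ≈ 95.4 mm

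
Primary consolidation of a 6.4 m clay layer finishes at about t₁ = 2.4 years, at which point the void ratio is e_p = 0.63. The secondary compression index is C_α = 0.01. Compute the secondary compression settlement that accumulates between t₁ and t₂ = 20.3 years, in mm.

Secondary compression: S_s = C_α·H/(1+e_p)·log₁₀(t₂/t₁)
S_s = 0.01×6.4/(1+0.63)×log₁₀(20.3/2.4)
    = 0.03926 × 0.9273 = 0.03641 m

S_s ≈ 36.4 mm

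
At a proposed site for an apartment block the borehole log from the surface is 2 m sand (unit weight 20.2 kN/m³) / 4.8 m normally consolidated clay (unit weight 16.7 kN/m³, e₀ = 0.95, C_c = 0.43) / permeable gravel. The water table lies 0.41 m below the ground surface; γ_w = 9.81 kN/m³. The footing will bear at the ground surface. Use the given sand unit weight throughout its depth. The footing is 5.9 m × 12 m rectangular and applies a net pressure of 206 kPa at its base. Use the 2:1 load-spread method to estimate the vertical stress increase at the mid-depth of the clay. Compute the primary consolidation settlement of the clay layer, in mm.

Mid-depth of clay below the ground surface: z = 2 + 4.8/2 = 4.4 m.
Total vertical stress at mid-clay: σ_v = 20.2×2 + 16.7×2.4 = 80.48 kPa.
Pore pressure: u = 9.81×(4.4 − 0.41) = 39.142 kPa.
Initial effective stress: σ'_0 = σ_v − u = 80.48 − 39.142 = 41.338 kPa.
Stress increase at mid-clay by the 2:1 spreading method:
Δσ = qBL/((B+z)(L+z)) = 206×5.9×12/((5.9+4.4)(12+4.4)) = 86.341 kPa
Final effective stress: σ'_f = σ'_0 + Δσ = 41.338 + 86.341 = 127.68 kPa.
Normally consolidated clay, so the full stress increment lies on the virgin compression line:
S_c = C_c·H/(1+e₀)·log₁₀(σ'_f/σ'_0) = 0.43×4.8/(1+0.95)×log₁₀(127.68/41.338)
    = 1.0585 × 0.48977 = 0.5184 m

S_c ≈ 518 mm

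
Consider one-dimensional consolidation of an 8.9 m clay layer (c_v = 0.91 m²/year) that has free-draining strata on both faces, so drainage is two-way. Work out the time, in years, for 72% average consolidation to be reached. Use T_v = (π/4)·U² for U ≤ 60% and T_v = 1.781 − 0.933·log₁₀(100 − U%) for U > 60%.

t ≈ 9.37 years

Drainage path length: H_d = H/2 = 4.45 m (double drainage).
U > 60%: T_v = 1.781 − 0.933·log₁₀(100 − 72) = 0.4308.
t = T_v·H_d²/c_v = 0.4308×4.45²/0.91 = 9.375 years.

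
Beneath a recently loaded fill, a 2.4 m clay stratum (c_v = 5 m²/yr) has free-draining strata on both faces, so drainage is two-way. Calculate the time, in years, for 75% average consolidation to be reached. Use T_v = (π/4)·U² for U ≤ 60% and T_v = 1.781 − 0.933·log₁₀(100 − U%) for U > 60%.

Drainage path length: H_d = H/2 = 1.2 m (double drainage).
U > 60%: T_v = 1.781 − 0.933·log₁₀(100 − 75) = 0.47672.
t = T_v·H_d²/c_v = 0.47672×1.2²/5 = 0.1373 years.

t ≈ 0.137 years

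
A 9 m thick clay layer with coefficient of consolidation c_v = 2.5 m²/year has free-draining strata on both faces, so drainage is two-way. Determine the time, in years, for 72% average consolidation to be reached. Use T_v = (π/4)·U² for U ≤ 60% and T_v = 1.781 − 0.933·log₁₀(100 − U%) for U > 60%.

Drainage path length: H_d = H/2 = 4.5 m (double drainage).
U > 60%: T_v = 1.781 − 0.933·log₁₀(100 − 72) = 0.4308.
t = T_v·H_d²/c_v = 0.4308×4.5²/2.5 = 3.489 years.

t ≈ 3.49 years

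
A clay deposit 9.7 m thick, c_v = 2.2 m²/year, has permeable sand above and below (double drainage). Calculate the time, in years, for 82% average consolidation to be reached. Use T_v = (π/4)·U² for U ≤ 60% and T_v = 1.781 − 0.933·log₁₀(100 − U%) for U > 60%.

Drainage path length: H_d = H/2 = 4.85 m (double drainage).
U > 60%: T_v = 1.781 − 0.933·log₁₀(100 − 82) = 0.60983.
t = T_v·H_d²/c_v = 0.60983×4.85²/2.2 = 6.52 years.

t ≈ 6.52 years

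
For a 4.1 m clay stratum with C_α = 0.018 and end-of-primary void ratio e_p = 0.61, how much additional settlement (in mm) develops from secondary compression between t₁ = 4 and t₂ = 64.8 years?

Secondary compression: S_s = C_α·H/(1+e_p)·log₁₀(t₂/t₁)
S_s = 0.018×4.1/(1+0.61)×log₁₀(64.8/4)
    = 0.04584 × 1.21 = 0.05544 m

S_s ≈ 55.4 mm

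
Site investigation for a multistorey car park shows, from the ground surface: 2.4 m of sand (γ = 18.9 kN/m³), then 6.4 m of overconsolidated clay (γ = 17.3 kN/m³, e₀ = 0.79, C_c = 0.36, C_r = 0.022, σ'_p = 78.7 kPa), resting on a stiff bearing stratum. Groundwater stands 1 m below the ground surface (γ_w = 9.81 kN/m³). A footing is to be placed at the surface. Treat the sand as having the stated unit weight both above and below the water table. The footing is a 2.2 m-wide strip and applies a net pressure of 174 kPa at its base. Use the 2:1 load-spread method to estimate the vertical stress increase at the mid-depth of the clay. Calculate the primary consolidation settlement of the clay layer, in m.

Mid-depth of clay below the ground surface: z = 2.4 + 6.4/2 = 5.6 m.
Total vertical stress at mid-clay: σ_v = 18.9×2.4 + 17.3×3.2 = 100.72 kPa.
Pore pressure: u = 9.81×(5.6 − 1) = 45.126 kPa.
Initial effective stress: σ'_0 = σ_v − u = 100.72 − 45.126 = 55.594 kPa.
Stress increase at mid-clay by the 2:1 spreading method:
Δσ = qB/(B+z) = 174×2.2/(2.2+5.6) = 49.077 kPa
Final effective stress: σ'_f = 55.594 + 49.077 = 104.67 kPa.
σ'_f = 104.67 > σ'_p = 78.7 kPa, so the stress path crosses the preconsolidation pressure — recompression up to σ'_p, then virgin compression beyond:
S_c = H/(1+e₀)·[C_r·log₁₀(σ'_p/σ'_0) + C_c·log₁₀(σ'_f/σ'_p)]
    = 6.4/1.79 × [0.022×log₁₀(78.7/55.594) + 0.36×log₁₀(104.67/78.7)]
    = 3.5754 × [0.0033208 + 0.044585] = 0.1713 m

S_c ≈ 0.171 m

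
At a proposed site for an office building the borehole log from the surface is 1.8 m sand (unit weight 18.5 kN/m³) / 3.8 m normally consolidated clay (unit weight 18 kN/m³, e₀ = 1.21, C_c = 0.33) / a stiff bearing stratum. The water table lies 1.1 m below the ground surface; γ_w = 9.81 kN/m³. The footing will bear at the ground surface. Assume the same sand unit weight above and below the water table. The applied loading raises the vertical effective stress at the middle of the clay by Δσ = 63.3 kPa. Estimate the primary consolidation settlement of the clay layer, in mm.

Mid-depth of clay below the ground surface: z = 1.8 + 3.8/2 = 3.7 m.
Total vertical stress at mid-clay: σ_v = 18.5×1.8 + 18×1.9 = 67.5 kPa.
Pore pressure: u = 9.81×(3.7 − 1.1) = 25.506 kPa.
Initial effective stress: σ'_0 = σ_v − u = 67.5 − 25.506 = 41.994 kPa.
Final effective stress: σ'_f = σ'_0 + Δσ = 41.994 + 63.3 = 105.29 kPa.
Normally consolidated clay, so the full stress increment lies on the virgin compression line:
S_c = C_c·H/(1+e₀)·log₁₀(σ'_f/σ'_0) = 0.33×3.8/(1+1.21)×log₁₀(105.29/41.994)
    = 0.56742 × 0.3992 = 0.2265 m

S_c ≈ 227 mm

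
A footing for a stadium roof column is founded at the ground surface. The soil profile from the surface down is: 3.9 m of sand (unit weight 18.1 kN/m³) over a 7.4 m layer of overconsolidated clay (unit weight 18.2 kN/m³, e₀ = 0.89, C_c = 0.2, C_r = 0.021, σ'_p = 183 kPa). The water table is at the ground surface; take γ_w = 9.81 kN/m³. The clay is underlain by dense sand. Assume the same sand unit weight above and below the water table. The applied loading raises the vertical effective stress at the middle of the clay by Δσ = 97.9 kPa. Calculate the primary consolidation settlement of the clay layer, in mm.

S_c ≈ 33.4 mm

Mid-depth of clay below the ground surface: z = 3.9 + 7.4/2 = 7.6 m.
Total vertical stress at mid-clay: σ_v = 18.1×3.9 + 18.2×3.7 = 137.93 kPa.
Pore pressure: u = 9.81×(7.6 − 0) = 74.556 kPa.
Initial effective stress: σ'_0 = σ_v − u = 137.93 − 74.556 = 63.374 kPa.
Final effective stress: σ'_f = 63.374 + 97.9 = 161.27 kPa.
σ'_f = 161.27 ≤ σ'_p = 183 kPa, so the clay remains overconsolidated and only the recompression index applies:
S_c = C_r·H/(1+e₀)·log₁₀(σ'_f/σ'_0) = 0.021×7.4/1.89×log₁₀(161.27/63.374)
    = 0.082221 × 0.40564 = 0.03335 m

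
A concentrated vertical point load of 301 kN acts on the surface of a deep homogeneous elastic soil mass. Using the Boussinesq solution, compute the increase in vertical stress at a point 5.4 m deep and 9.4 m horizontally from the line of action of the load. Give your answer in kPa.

Boussinesq vertical stress below a point load on an elastic half-space:
Δσ_z = 3P/(2πz²) · [1 + (r/z)²]^(−5/2)
r/z = 9.4/5.4 = 1.7407; [1+(r/z)²]^(−5/2) = 0.030668.
Δσ_z = 3×301/(2π×5.4²) × 0.030668 = 4.9286 × 0.030668 = 0.1512 kPa

Δσ_z ≈ 0.151 kPa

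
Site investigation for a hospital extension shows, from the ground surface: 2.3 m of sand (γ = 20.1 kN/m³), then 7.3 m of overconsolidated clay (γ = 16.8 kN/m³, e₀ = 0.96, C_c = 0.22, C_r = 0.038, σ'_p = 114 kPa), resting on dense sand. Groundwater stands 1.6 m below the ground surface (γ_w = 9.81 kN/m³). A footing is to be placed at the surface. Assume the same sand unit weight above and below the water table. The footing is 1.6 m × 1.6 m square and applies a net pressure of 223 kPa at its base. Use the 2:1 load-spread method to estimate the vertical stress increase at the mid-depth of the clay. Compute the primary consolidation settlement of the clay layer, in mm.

S_c ≈ 8.82 mm

Mid-depth of clay below the ground surface: z = 2.3 + 7.3/2 = 5.95 m.
Total vertical stress at mid-clay: σ_v = 20.1×2.3 + 16.8×3.65 = 107.55 kPa.
Pore pressure: u = 9.81×(5.95 − 1.6) = 42.673 kPa.
Initial effective stress: σ'_0 = σ_v − u = 107.55 − 42.673 = 64.877 kPa.
Stress increase at mid-clay by the 2:1 spreading method:
Δσ = qBL/((B+z)(L+z)) = 223×1.6×1.6/((1.6+5.95)(1.6+5.95)) = 10.015 kPa
Final effective stress: σ'_f = 64.877 + 10.015 = 74.892 kPa.
σ'_f = 74.892 ≤ σ'_p = 114 kPa, so the clay remains overconsolidated and only the recompression index applies:
S_c = C_r·H/(1+e₀)·log₁₀(σ'_f/σ'_0) = 0.038×7.3/1.96×log₁₀(74.892/64.877)
    = 0.14153 × 0.062345 = 0.008824 m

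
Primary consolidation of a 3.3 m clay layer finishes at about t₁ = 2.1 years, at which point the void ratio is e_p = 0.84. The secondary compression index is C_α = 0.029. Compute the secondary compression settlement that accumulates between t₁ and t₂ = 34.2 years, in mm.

Secondary compression: S_s = C_α·H/(1+e_p)·log₁₀(t₂/t₁)
S_s = 0.029×3.3/(1+0.84)×log₁₀(34.2/2.1)
    = 0.05201 × 1.212 = 0.06303 m

S_s ≈ 63 mm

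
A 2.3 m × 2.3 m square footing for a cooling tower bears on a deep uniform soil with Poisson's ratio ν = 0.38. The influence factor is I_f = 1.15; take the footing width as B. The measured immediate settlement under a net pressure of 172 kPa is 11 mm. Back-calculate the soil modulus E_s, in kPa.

E_s ≈ 35400 kPa

S_e = q·B·(1−ν²)/E_s · I_f  ⇒  E_s = q·B·(1−ν²)·I_f / S_e.
E_s = 172 × 2.3 × 0.8556 × 1.15 / 0.011 = 35390 kPa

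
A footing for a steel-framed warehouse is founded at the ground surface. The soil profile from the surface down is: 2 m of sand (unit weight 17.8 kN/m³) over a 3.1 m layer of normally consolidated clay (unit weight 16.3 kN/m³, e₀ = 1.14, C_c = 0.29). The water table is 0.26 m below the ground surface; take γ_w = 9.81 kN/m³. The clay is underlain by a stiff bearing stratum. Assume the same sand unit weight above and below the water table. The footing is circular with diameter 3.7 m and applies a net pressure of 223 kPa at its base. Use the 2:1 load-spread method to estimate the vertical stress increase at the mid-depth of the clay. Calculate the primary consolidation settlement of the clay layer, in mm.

S_c ≈ 202 mm

Mid-depth of clay below the ground surface: z = 2 + 3.1/2 = 3.55 m.
Total vertical stress at mid-clay: σ_v = 17.8×2 + 16.3×1.55 = 60.865 kPa.
Pore pressure: u = 9.81×(3.55 − 0.26) = 32.275 kPa.
Initial effective stress: σ'_0 = σ_v − u = 60.865 − 32.275 = 28.59 kPa.
Stress increase at mid-clay by the 2:1 spreading method:
Δσ ≈ qD²/(D+z)² = 223×3.7²/(3.7+3.55)² = 58.081 kPa
Final effective stress: σ'_f = σ'_0 + Δσ = 28.59 + 58.081 = 86.671 kPa.
Normally consolidated clay, so the full stress increment lies on the virgin compression line:
S_c = C_c·H/(1+e₀)·log₁₀(σ'_f/σ'_0) = 0.29×3.1/(1+1.14)×log₁₀(86.671/28.59)
    = 0.42009 × 0.48166 = 0.2023 m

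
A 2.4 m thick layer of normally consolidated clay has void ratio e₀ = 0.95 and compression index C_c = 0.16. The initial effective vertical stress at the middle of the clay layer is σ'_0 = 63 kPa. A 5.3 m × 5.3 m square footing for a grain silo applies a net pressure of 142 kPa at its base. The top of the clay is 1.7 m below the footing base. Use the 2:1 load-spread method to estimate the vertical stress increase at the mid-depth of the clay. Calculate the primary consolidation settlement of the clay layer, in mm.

S_c ≈ 56.7 mm

Mid-depth of clay below the footing base: z = 1.7 + 2.4/2 = 2.9 m.
Stress increase at mid-clay by the 2:1 spreading method:
Δσ = qBL/((B+z)(L+z)) = 142×5.3×5.3/((5.3+2.9)(5.3+2.9)) = 59.322 kPa
Final effective stress: σ'_f = σ'_0 + Δσ = 63 + 59.322 = 122.32 kPa.
Normally consolidated clay, so the full stress increment lies on the virgin compression line:
S_c = C_c·H/(1+e₀)·log₁₀(σ'_f/σ'_0) = 0.16×2.4/(1+0.95)×log₁₀(122.32/63)
    = 0.19692 × 0.28816 = 0.05674 m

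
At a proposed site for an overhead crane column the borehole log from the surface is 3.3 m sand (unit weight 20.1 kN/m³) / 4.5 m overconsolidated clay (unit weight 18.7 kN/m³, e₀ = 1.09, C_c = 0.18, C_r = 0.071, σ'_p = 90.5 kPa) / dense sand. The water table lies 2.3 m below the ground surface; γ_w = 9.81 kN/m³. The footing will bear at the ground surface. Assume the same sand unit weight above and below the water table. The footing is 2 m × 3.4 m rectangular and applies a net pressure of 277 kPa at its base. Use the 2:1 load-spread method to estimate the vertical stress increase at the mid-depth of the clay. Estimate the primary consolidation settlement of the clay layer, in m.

S_c ≈ 0.0352 m

Mid-depth of clay below the ground surface: z = 3.3 + 4.5/2 = 5.55 m.
Total vertical stress at mid-clay: σ_v = 20.1×3.3 + 18.7×2.25 = 108.41 kPa.
Pore pressure: u = 9.81×(5.55 − 2.3) = 31.883 kPa.
Initial effective stress: σ'_0 = σ_v − u = 108.41 − 31.883 = 76.527 kPa.
Stress increase at mid-clay by the 2:1 spreading method:
Δσ = qBL/((B+z)(L+z)) = 277×2×3.4/((2+5.55)(3.4+5.55)) = 27.875 kPa
Final effective stress: σ'_f = 76.527 + 27.875 = 104.4 kPa.
σ'_f = 104.4 > σ'_p = 90.5 kPa, so the stress path crosses the preconsolidation pressure — recompression up to σ'_p, then virgin compression beyond:
S_c = H/(1+e₀)·[C_r·log₁₀(σ'_p/σ'_0) + C_c·log₁₀(σ'_f/σ'_p)]
    = 4.5/2.09 × [0.071×log₁₀(90.5/76.527) + 0.18×log₁₀(104.4/90.5)]
    = 2.1531 × [0.0051712 + 0.011169] = 0.03518 m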